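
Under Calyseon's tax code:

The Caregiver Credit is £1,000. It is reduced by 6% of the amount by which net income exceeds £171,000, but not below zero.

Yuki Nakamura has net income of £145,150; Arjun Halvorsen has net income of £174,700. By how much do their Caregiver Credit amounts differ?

£222

Yuki (£145,150): Caregiver Credit: £145,150 is at or below the £171,000 threshold, so the full £1,000 applies.
Arjun (£174,700): Caregiver Credit: 6% of the £3,700 excess over £171,000 is £222; credit = £1,000 − £222 = £778.
Difference: |£1,000 − £778| = £222.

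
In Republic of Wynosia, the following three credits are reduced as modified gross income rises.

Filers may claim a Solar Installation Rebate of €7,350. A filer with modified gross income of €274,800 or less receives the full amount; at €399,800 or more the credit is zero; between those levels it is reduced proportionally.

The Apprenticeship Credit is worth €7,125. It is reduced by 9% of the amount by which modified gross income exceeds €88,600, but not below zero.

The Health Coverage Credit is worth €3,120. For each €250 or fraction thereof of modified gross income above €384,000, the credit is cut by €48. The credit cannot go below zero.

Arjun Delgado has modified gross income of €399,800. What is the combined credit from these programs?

Solar Installation Rebate: €399,800 is at or above €399,800, so the credit is €0.
Apprenticeship Credit: 9% of the €311,200 excess over €88,600 is €28,008 ≥ base, so the credit is €0.
Health Coverage Credit: income exceeds €384,000 by €15,800, which is 64 full-or-partial €250 increments; reduction = 64 × €48 = €3,072, leaving €48.
Total: €0 + €0 + €48 = €48.

€48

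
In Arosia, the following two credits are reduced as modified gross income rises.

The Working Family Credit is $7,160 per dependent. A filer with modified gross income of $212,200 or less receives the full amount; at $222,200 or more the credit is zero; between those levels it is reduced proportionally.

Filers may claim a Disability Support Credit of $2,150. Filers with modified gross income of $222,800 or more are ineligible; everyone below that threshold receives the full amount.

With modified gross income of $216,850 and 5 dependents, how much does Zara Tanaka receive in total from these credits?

$21,303

Working Family Credit: base = 5 × $7,160 = $35,800. $216,850 is $4,650 into a $10,000 phase-out range, leaving 5,350/10,000 of the credit: $35,800 × 5,350/10,000 = $19,153.
Disability Support Credit: $216,850 is below the $222,800 cutoff, so the full $2,150 applies.
Total: $19,153 + $2,150 = $21,303.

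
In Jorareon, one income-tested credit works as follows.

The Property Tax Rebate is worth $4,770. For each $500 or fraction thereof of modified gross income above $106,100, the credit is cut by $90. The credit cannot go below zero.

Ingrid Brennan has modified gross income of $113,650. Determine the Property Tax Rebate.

Property Tax Rebate: income exceeds $106,100 by $7,550, which is 16 full-or-partial $500 increments; reduction = 16 × $90 = $1,440, leaving $3,330.

$3,330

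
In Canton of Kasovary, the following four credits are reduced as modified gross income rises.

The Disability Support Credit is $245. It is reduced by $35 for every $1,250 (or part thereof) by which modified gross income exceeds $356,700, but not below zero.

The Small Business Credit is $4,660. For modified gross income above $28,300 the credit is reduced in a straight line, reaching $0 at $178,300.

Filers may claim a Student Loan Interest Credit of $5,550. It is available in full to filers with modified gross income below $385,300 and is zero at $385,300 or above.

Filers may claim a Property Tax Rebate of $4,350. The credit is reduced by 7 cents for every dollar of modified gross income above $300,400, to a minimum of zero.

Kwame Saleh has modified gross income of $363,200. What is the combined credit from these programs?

$5,585

Disability Support Credit: income exceeds $356,700 by $6,500, which is 6 full-or-partial $1,250 increments; reduction = 6 × $35 = $210, leaving $35.
Small Business Credit: $363,200 is at or above $178,300, so the credit is $0.
Student Loan Interest Credit: $363,200 is below the $385,300 cutoff, so the full $5,550 applies.
Property Tax Rebate: 7% of the $62,800 excess over $300,400 is $4,396 ≥ base, so the credit is $0.
Total: $35 + $0 + $5,550 + $0 = $5,585.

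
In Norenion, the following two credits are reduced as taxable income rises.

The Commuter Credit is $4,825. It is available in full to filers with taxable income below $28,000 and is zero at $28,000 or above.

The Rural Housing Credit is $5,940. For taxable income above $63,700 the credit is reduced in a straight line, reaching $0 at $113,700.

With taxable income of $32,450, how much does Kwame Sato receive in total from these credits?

$5,940

Commuter Credit: $32,450 meets or exceeds the $28,000 cutoff, so the credit is $0.
Rural Housing Credit: $32,450 is at or below the $63,700 threshold, so the full $5,940 applies.
Total: $0 + $5,940 = $5,940.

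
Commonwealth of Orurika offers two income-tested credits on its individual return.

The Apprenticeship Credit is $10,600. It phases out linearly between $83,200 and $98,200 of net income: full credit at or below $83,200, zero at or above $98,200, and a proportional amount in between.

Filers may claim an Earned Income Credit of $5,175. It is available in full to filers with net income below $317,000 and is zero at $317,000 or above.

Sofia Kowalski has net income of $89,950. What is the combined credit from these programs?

$11,005

Apprenticeship Credit: $89,950 is $6,750 into a $15,000 phase-out range, leaving 8,250/15,000 of the credit: $10,600 × 8,250/15,000 = $5,830.
Earned Income Credit: $89,950 is below the $317,000 cutoff, so the full $5,175 applies.
Total: $5,830 + $5,175 = $11,005.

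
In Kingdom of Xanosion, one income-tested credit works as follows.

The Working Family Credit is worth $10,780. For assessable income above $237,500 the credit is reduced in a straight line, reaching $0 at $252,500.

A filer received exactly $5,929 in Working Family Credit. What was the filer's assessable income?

$5,929 is 5,929/10,780 of the full $10,780, so 4,851/10,780 of the $15,000 range has been used: income = $237,500 + $15,000 × 4,851/10,780 = $244,250.

$244,250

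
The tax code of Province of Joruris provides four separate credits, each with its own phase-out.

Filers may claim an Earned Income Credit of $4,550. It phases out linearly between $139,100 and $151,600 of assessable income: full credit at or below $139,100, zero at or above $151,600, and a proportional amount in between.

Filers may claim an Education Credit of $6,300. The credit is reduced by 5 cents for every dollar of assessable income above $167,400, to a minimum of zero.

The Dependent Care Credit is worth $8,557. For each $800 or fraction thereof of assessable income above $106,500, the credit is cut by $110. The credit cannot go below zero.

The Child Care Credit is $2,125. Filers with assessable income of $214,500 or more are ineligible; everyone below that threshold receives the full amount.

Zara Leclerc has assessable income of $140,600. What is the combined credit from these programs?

Earned Income Credit: $140,600 is $1,500 into a $12,500 phase-out range, leaving 11,000/12,500 of the credit: $4,550 × 11,000/12,500 = $4,004.
Education Credit: $140,600 is at or below the $167,400 threshold, so the full $6,300 applies.
Dependent Care Credit: income exceeds $106,500 by $34,100, which is 43 full-or-partial $800 increments; reduction = 43 × $110 = $4,730, leaving $3,827.
Child Care Credit: $140,600 is below the $214,500 cutoff, so the full $2,125 applies.
Total: $4,004 + $6,300 + $3,827 + $2,125 = $16,256.

$16,256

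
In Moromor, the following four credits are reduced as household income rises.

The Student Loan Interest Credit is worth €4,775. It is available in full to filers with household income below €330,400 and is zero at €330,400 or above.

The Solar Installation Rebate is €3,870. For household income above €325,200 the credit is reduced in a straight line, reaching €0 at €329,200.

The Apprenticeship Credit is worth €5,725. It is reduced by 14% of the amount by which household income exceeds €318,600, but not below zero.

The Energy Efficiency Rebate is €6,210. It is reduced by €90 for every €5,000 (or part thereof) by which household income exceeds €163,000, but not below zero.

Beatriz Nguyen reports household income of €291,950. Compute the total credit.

Student Loan Interest Credit: €291,950 is below the €330,400 cutoff, so the full €4,775 applies.
Solar Installation Rebate: €291,950 is at or below the €325,200 threshold, so the full €3,870 applies.
Apprenticeship Credit: €291,950 is at or below the €318,600 threshold, so the full €5,725 applies.
Energy Efficiency Rebate: income exceeds €163,000 by €128,950, which is 26 full-or-partial €5,000 increments; reduction = 26 × €90 = €2,340, leaving €3,870.
Total: €4,775 + €3,870 + €5,725 + €3,870 = €18,240.

€18,240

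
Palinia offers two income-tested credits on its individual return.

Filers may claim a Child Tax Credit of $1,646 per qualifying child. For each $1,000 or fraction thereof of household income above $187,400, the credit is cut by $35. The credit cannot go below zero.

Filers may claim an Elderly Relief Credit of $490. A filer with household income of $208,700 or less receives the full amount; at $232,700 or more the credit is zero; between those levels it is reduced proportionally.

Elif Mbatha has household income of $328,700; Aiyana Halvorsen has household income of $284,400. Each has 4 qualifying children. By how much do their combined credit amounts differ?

$1,575

Elif ($328,700): Child Tax Credit: base = 4 × $1,646 = $6,584. income exceeds $187,400 by $141,300, which is 142 full-or-partial $1,000 increments; reduction = 142 × $35 = $4,970, leaving $1,614. Elderly Relief Credit: $328,700 is at or above $232,700, so the credit is $0. total $1,614 + $0 = $1,614
Aiyana ($284,400): Child Tax Credit: base = 4 × $1,646 = $6,584. income exceeds $187,400 by $97,000, which is 97 full-or-partial $1,000 increments; reduction = 97 × $35 = $3,395, leaving $3,189. Elderly Relief Credit: $284,400 is at or above $232,700, so the credit is $0. total $3,189 + $0 = $3,189
Difference: |$1,614 − $3,189| = $1,575.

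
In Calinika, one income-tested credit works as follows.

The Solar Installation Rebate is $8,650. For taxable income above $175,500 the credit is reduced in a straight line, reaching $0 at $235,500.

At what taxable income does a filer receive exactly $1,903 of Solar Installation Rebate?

$222,300

$1,903 is 1,903/8,650 of the full $8,650, so 6,747/8,650 of the $60,000 range has been used: income = $175,500 + $60,000 × 6,747/8,650 = $222,300.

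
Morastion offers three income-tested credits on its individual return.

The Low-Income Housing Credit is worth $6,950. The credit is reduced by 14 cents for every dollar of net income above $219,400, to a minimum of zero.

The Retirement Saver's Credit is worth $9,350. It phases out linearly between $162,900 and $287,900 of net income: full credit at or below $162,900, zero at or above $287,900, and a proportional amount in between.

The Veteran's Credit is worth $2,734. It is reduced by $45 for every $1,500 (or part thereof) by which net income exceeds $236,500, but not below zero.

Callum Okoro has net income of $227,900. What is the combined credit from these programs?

$12,982

Low-Income Housing Credit: 14% of the $8,500 excess over $219,400 is $1,190; credit = $6,950 − $1,190 = $5,760.
Retirement Saver's Credit: $227,900 is $65,000 into a $125,000 phase-out range, leaving 60,000/125,000 of the credit: $9,350 × 60,000/125,000 = $4,488.
Veteran's Credit: $227,900 is at or below the $236,500 threshold, so the full $2,734 applies.
Total: $5,760 + $4,488 + $2,734 = $12,982.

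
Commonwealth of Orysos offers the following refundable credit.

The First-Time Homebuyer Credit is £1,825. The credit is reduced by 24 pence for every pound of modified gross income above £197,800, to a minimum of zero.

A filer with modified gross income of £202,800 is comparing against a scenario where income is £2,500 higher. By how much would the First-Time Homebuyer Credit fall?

At £202,800 — 24% of the £5,000 excess over £197,800 is £1,200; credit = £1,825 − £1,200 = £625.
At £205,300 — 24% of the £7,500 excess over £197,800 is £1,800; credit = £1,825 − £1,800 = £25.
Lost: £625 − £25 = £600.

£600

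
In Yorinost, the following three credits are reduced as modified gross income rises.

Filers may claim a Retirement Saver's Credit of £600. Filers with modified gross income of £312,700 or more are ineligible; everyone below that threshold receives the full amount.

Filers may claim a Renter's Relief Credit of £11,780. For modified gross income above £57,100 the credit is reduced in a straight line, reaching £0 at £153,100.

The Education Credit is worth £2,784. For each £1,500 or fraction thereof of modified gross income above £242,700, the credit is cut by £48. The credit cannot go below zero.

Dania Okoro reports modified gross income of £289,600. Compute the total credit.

£1,848

Retirement Saver's Credit: £289,600 is below the £312,700 cutoff, so the full £600 applies.
Renter's Relief Credit: £289,600 is at or above £153,100, so the credit is £0.
Education Credit: income exceeds £242,700 by £46,900, which is 32 full-or-partial £1,500 increments; reduction = 32 × £48 = £1,536, leaving £1,248.
Total: £600 + £0 + £1,248 = £1,848.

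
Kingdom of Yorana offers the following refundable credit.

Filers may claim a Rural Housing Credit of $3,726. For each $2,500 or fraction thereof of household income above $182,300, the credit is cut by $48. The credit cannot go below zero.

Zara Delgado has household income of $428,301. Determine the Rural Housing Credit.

Rural Housing Credit: income exceeds $182,300 by $246,001 → 99 increments × $48 = $4,752 ≥ base, so the credit is $0.

$0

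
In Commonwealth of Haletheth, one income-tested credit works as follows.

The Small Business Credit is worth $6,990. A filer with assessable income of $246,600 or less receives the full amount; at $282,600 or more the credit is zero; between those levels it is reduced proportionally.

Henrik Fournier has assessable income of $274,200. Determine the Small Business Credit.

Small Business Credit: $274,200 is $27,600 into a $36,000 phase-out range, leaving 8,400/36,000 of the credit: $6,990 × 8,400/36,000 = $1,631.

$1,631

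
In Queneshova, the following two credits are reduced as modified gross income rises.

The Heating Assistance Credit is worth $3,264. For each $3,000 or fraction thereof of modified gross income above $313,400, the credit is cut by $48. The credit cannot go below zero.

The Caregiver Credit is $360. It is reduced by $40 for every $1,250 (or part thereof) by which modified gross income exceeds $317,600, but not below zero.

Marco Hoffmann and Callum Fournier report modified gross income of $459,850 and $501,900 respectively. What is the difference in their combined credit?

Marco ($459,850): Heating Assistance Credit: income exceeds $313,400 by $146,450, which is 49 full-or-partial $3,000 increments; reduction = 49 × $48 = $2,352, leaving $912. Caregiver Credit: income exceeds $317,600 by $142,250 → 114 increments × $40 = $4,560 ≥ base, so the credit is $0. total $912 + $0 = $912
Callum ($501,900): Heating Assistance Credit: income exceeds $313,400 by $188,500, which is 63 full-or-partial $3,000 increments; reduction = 63 × $48 = $3,024, leaving $240. Caregiver Credit: income exceeds $317,600 by $184,300 → 148 increments × $40 = $5,920 ≥ base, so the credit is $0. total $240 + $0 = $240
Difference: |$912 − $240| = $672.

$672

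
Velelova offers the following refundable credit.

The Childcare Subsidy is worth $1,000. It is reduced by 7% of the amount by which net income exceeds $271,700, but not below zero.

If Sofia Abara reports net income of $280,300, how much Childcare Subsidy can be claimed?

$398

Childcare Subsidy: 7% of the $8,600 excess over $271,700 is $602; credit = $1,000 − $602 = $398.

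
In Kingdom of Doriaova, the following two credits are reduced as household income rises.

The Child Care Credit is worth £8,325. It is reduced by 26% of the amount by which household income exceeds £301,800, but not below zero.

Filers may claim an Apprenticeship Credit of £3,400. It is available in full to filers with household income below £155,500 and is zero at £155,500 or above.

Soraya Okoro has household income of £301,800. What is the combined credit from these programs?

£8,325

Child Care Credit: £301,800 is at or below the £301,800 threshold, so the full £8,325 applies.
Apprenticeship Credit: £301,800 meets or exceeds the £155,500 cutoff, so the credit is £0.
Total: £8,325 + £0 = £8,325.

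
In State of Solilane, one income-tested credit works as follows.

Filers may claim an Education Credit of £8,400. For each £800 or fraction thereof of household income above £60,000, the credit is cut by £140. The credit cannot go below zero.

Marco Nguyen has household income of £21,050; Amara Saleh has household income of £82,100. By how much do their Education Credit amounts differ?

Marco (£21,050): Education Credit: £21,050 is at or below the £60,000 threshold, so the full £8,400 applies.
Amara (£82,100): Education Credit: income exceeds £60,000 by £22,100, which is 28 full-or-partial £800 increments; reduction = 28 × £140 = £3,920, leaving £4,480.
Difference: |£8,400 − £4,480| = £3,920.

£3,920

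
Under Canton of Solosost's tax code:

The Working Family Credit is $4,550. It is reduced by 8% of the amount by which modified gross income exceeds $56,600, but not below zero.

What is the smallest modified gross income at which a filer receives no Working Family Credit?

The credit falls by 8% of each dollar above $56,600, so it reaches zero when the excess is $4,550 / 8% = $56,875: income = $56,600 + $56,875 = $113,475.

$113,475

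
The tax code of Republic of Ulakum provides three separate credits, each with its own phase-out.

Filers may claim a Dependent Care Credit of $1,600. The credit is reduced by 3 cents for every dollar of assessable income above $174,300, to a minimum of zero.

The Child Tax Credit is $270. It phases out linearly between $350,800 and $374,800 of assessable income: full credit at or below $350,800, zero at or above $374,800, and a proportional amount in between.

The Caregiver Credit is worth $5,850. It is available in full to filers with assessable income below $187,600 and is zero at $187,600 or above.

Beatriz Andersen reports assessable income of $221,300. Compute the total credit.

$460

Dependent Care Credit: 3% of the $47,000 excess over $174,300 is $1,410; credit = $1,600 − $1,410 = $190.
Child Tax Credit: $221,300 is at or below the $350,800 threshold, so the full $270 applies.
Caregiver Credit: $221,300 meets or exceeds the $187,600 cutoff, so the credit is $0.
Total: $190 + $270 + $0 = $460.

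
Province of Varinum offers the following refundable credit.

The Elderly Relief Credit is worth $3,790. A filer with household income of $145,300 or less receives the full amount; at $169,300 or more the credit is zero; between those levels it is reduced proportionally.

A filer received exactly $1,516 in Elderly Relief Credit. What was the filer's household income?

$1,516 is 1,516/3,790 of the full $3,790, so 2,274/3,790 of the $24,000 range has been used: income = $145,300 + $24,000 × 2,274/3,790 = $159,700.

$159,700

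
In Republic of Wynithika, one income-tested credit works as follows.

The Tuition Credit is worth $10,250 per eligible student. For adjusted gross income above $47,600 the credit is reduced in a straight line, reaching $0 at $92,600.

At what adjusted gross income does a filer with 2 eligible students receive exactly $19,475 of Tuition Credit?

Full credit = 2 × $10,250 = $20,500.
$19,475 is 19,475/20,500 of the full $20,500, so 1,025/20,500 of the $45,000 range has been used: income = $47,600 + $45,000 × 1,025/20,500 = $49,850.

$49,850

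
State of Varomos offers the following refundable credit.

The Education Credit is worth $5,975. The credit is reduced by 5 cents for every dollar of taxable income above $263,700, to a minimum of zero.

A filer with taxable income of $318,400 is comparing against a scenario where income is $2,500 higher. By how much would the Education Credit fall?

$125

At $318,400 — 5% of the $54,700 excess over $263,700 is $2,735; credit = $5,975 − $2,735 = $3,240.
At $320,900 — 5% of the $57,200 excess over $263,700 is $2,860; credit = $5,975 − $2,860 = $3,115.
Lost: $3,240 − $3,115 = $125.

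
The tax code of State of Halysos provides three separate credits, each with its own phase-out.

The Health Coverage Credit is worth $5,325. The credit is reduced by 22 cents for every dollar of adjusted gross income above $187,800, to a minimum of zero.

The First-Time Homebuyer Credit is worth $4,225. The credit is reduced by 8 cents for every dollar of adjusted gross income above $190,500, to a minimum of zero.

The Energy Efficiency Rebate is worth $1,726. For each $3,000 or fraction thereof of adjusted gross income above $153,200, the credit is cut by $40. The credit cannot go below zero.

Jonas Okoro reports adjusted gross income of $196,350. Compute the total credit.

Health Coverage Credit: 22% of the $8,550 excess over $187,800 is $1,881; credit = $5,325 − $1,881 = $3,444.
First-Time Homebuyer Credit: 8% of the $5,850 excess over $190,500 is $468; credit = $4,225 − $468 = $3,757.
Energy Efficiency Rebate: income exceeds $153,200 by $43,150, which is 15 full-or-partial $3,000 increments; reduction = 15 × $40 = $600, leaving $1,126.
Total: $3,444 + $3,757 + $1,126 = $8,327.

$8,327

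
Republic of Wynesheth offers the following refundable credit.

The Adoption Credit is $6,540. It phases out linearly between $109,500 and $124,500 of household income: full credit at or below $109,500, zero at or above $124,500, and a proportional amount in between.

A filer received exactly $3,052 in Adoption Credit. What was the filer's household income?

$3,052 is 3,052/6,540 of the full $6,540, so 3,488/6,540 of the $15,000 range has been used: income = $109,500 + $15,000 × 3,488/6,540 = $117,500.

$117,500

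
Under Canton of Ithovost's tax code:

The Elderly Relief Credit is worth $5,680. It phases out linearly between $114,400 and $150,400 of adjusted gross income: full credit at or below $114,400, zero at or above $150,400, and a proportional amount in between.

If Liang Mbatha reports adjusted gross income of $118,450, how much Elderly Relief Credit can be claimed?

Elderly Relief Credit: $118,450 is $4,050 into a $36,000 phase-out range, leaving 31,950/36,000 of the credit: $5,680 × 31,950/36,000 = $5,041.

$5,041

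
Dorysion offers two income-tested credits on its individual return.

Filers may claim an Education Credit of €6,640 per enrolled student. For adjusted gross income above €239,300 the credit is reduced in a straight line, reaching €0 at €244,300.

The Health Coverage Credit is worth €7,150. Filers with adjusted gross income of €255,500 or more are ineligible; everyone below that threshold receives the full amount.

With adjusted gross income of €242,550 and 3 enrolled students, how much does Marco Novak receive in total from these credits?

Education Credit: base = 3 × €6,640 = €19,920. €242,550 is €3,250 into a €5,000 phase-out range, leaving 1,750/5,000 of the credit: €19,920 × 1,750/5,000 = €6,972.
Health Coverage Credit: €242,550 is below the €255,500 cutoff, so the full €7,150 applies.
Total: €6,972 + €7,150 = €14,122.

€14,122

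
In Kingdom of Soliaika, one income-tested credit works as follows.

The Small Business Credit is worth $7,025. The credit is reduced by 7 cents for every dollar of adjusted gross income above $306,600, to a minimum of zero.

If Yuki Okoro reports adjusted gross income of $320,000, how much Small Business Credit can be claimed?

Small Business Credit: 7% of the $13,400 excess over $306,600 is $938; credit = $7,025 − $938 = $6,087.

$6,087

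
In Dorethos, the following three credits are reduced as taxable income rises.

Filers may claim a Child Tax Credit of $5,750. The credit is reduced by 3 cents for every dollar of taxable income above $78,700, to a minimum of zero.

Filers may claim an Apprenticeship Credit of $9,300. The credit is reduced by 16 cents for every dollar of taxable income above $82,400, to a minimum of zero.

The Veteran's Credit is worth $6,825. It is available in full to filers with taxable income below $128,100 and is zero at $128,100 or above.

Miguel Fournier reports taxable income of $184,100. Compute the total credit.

$2,588

Child Tax Credit: 3% of the $105,400 excess over $78,700 is $3,162; credit = $5,750 − $3,162 = $2,588.
Apprenticeship Credit: 16% of the $101,700 excess over $82,400 is $16,272 ≥ base, so the credit is $0.
Veteran's Credit: $184,100 meets or exceeds the $128,100 cutoff, so the credit is $0.
Total: $2,588 + $0 + $0 = $2,588.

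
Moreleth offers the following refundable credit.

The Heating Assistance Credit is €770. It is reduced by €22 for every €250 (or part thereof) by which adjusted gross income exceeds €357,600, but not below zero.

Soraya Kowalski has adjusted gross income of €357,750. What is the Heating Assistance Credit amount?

Heating Assistance Credit: income exceeds €357,600 by €150, which is 1 full-or-partial €250 increment; reduction = 1 × €22 = €22, leaving €748.

€748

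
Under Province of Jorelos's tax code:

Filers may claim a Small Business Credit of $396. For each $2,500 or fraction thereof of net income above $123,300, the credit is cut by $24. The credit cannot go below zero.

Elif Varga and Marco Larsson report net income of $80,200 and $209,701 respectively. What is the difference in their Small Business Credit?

Elif ($80,200): Small Business Credit: $80,200 is at or below the $123,300 threshold, so the full $396 applies.
Marco ($209,701): Small Business Credit: income exceeds $123,300 by $86,401 → 35 increments × $24 = $840 ≥ base, so the credit is $0.
Difference: |$396 − $0| = $396.

$396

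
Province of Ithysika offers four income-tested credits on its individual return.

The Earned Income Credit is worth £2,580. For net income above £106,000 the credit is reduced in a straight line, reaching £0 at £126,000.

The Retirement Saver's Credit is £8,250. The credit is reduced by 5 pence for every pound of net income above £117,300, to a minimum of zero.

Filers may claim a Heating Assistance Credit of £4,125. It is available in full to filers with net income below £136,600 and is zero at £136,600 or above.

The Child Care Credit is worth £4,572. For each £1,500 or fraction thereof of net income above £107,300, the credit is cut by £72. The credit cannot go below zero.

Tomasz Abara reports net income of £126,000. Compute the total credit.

£15,576

Earned Income Credit: £126,000 is at or above £126,000, so the credit is £0.
Retirement Saver's Credit: 5% of the £8,700 excess over £117,300 is £435; credit = £8,250 − £435 = £7,815.
Heating Assistance Credit: £126,000 is below the £136,600 cutoff, so the full £4,125 applies.
Child Care Credit: income exceeds £107,300 by £18,700, which is 13 full-or-partial £1,500 increments; reduction = 13 × £72 = £936, leaving £3,636.
Total: £0 + £7,815 + £4,125 + £3,636 = £15,576.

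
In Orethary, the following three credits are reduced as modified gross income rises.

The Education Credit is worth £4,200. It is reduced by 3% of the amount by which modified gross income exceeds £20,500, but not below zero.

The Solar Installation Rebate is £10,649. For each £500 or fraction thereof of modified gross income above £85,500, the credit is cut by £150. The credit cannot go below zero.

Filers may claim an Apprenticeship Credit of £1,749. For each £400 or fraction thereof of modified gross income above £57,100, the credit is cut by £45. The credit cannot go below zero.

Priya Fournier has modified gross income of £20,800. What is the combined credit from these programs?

Education Credit: 3% of the £300 excess over £20,500 is £9; credit = £4,200 − £9 = £4,191.
Solar Installation Rebate: £20,800 is at or below the £85,500 threshold, so the full £10,649 applies.
Apprenticeship Credit: £20,800 is at or below the £57,100 threshold, so the full £1,749 applies.
Total: £4,191 + £10,649 + £1,749 = £16,589.

£16,589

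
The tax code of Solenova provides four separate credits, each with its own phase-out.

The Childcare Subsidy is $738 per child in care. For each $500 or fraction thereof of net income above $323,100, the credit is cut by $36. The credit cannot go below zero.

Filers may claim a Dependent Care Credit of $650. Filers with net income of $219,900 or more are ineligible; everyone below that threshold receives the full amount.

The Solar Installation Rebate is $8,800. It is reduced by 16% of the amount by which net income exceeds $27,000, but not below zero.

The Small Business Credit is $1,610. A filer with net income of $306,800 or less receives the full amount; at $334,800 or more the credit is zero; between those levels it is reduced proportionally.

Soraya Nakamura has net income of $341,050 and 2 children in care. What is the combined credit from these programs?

Childcare Subsidy: base = 2 × $738 = $1,476. income exceeds $323,100 by $17,950, which is 36 full-or-partial $500 increments; reduction = 36 × $36 = $1,296, leaving $180.
Dependent Care Credit: $341,050 meets or exceeds the $219,900 cutoff, so the credit is $0.
Solar Installation Rebate: 16% of the $314,050 excess over $27,000 is $50,248 ≥ base, so the credit is $0.
Small Business Credit: $341,050 is at or above $334,800, so the credit is $0.
Total: $180 + $0 + $0 + $0 = $180.

$180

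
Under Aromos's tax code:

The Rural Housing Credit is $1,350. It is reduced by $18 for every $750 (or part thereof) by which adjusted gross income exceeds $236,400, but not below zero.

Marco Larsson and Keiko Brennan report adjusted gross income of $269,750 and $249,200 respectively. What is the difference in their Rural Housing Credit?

$486

Marco ($269,750): Rural Housing Credit: income exceeds $236,400 by $33,350, which is 45 full-or-partial $750 increments; reduction = 45 × $18 = $810, leaving $540.
Keiko ($249,200): Rural Housing Credit: income exceeds $236,400 by $12,800, which is 18 full-or-partial $750 increments; reduction = 18 × $18 = $324, leaving $1,026.
Difference: |$540 − $1,026| = $486.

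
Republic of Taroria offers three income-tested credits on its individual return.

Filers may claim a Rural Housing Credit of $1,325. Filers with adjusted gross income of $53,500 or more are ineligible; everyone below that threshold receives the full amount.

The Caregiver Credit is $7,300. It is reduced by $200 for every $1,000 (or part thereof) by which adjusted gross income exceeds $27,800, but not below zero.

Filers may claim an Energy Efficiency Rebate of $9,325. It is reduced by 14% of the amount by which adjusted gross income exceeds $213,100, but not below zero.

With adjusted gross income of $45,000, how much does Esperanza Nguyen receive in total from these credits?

$14,350

Rural Housing Credit: $45,000 is below the $53,500 cutoff, so the full $1,325 applies.
Caregiver Credit: income exceeds $27,800 by $17,200, which is 18 full-or-partial $1,000 increments; reduction = 18 × $200 = $3,600, leaving $3,700.
Energy Efficiency Rebate: $45,000 is at or below the $213,100 threshold, so the full $9,325 applies.
Total: $1,325 + $3,700 + $9,325 = $14,350.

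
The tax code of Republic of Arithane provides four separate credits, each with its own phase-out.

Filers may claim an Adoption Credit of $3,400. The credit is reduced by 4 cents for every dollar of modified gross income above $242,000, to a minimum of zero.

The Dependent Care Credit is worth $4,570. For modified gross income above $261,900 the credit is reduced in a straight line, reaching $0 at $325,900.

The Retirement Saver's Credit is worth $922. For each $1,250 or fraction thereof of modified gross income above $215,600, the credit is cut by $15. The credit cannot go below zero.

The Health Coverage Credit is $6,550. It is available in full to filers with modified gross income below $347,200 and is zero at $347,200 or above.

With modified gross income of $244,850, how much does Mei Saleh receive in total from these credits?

$14,968

Adoption Credit: 4% of the $2,850 excess over $242,000 is $114; credit = $3,400 − $114 = $3,286.
Dependent Care Credit: $244,850 is at or below the $261,900 threshold, so the full $4,570 applies.
Retirement Saver's Credit: income exceeds $215,600 by $29,250, which is 24 full-or-partial $1,250 increments; reduction = 24 × $15 = $360, leaving $562.
Health Coverage Credit: $244,850 is below the $347,200 cutoff, so the full $6,550 applies.
Total: $3,286 + $4,570 + $562 + $6,550 = $14,968.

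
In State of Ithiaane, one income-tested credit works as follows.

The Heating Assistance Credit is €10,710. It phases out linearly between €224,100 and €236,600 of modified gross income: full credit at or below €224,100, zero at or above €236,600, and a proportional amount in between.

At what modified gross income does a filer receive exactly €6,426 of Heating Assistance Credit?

€229,100

€6,426 is 6,426/10,710 of the full €10,710, so 4,284/10,710 of the €12,500 range has been used: income = €224,100 + €12,500 × 4,284/10,710 = €229,100.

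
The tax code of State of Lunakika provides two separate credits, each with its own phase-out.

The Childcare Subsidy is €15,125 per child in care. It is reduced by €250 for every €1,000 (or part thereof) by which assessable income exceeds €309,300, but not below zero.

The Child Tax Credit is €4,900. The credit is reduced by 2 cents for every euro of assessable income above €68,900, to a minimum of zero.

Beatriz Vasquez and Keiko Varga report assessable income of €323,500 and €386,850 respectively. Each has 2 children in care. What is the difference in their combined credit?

€15,750

Beatriz (€323,500): Childcare Subsidy: base = 2 × €15,125 = €30,250. income exceeds €309,300 by €14,200, which is 15 full-or-partial €1,000 increments; reduction = 15 × €250 = €3,750, leaving €26,500. Child Tax Credit: 2% of the €254,600 excess over €68,900 is €5,092 ≥ base, so the credit is €0. total €26,500 + €0 = €26,500
Keiko (€386,850): Childcare Subsidy: base = 2 × €15,125 = €30,250. income exceeds €309,300 by €77,550, which is 78 full-or-partial €1,000 increments; reduction = 78 × €250 = €19,500, leaving €10,750. Child Tax Credit: 2% of the €317,950 excess over €68,900 is €6,359 ≥ base, so the credit is €0. total €10,750 + €0 = €10,750
Difference: |€26,500 − €10,750| = €15,750.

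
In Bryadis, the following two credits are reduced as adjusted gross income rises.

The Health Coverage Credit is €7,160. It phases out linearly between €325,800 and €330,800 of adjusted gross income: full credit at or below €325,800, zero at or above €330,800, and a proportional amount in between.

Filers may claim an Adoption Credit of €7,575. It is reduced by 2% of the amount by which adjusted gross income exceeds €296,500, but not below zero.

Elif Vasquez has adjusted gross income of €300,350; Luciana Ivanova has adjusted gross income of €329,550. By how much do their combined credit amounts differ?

€5,954

Elif (€300,350): Health Coverage Credit: €300,350 is at or below the €325,800 threshold, so the full €7,160 applies. Adoption Credit: 2% of the €3,850 excess over €296,500 is €77; credit = €7,575 − €77 = €7,498. total €7,160 + €7,498 = €14,658
Luciana (€329,550): Health Coverage Credit: €329,550 is €3,750 into a €5,000 phase-out range, leaving 1,250/5,000 of the credit: €7,160 × 1,250/5,000 = €1,790. Adoption Credit: 2% of the €33,050 excess over €296,500 is €661; credit = €7,575 − €661 = €6,914. total €1,790 + €6,914 = €8,704
Difference: |€14,658 − €8,704| = €5,954.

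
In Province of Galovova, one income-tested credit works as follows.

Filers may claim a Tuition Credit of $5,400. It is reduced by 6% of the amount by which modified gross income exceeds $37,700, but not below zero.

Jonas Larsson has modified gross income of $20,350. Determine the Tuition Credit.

$5,400

Tuition Credit: $20,350 is at or below the $37,700 threshold, so the full $5,400 applies.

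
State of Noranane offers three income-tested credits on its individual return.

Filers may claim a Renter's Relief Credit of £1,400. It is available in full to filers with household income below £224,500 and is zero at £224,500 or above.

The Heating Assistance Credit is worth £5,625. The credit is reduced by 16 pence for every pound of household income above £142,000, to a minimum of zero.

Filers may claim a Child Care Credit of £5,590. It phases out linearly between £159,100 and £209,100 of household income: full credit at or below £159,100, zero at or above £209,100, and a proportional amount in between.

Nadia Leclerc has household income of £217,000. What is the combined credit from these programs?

Renter's Relief Credit: £217,000 is below the £224,500 cutoff, so the full £1,400 applies.
Heating Assistance Credit: 16% of the £75,000 excess over £142,000 is £12,000 ≥ base, so the credit is £0.
Child Care Credit: £217,000 is at or above £209,100, so the credit is £0.
Total: £1,400 + £0 + £0 = £1,400.

£1,400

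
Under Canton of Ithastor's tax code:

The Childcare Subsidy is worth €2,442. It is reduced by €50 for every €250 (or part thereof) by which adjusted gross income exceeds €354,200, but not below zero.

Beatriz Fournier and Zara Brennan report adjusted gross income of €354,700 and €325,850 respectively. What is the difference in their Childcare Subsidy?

Beatriz (€354,700): Childcare Subsidy: income exceeds €354,200 by €500, which is 2 full-or-partial €250 increments; reduction = 2 × €50 = €100, leaving €2,342.
Zara (€325,850): Childcare Subsidy: €325,850 is at or below the €354,200 threshold, so the full €2,442 applies.
Difference: |€2,342 − €2,442| = €100.

€100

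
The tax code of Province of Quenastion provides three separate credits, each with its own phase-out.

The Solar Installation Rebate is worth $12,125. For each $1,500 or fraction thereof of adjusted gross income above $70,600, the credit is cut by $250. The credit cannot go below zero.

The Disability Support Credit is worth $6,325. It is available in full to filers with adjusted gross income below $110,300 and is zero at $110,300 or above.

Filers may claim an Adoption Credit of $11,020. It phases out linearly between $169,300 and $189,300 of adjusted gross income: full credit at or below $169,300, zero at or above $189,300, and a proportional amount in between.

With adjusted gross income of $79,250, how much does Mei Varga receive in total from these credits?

Solar Installation Rebate: income exceeds $70,600 by $8,650, which is 6 full-or-partial $1,500 increments; reduction = 6 × $250 = $1,500, leaving $10,625.
Disability Support Credit: $79,250 is below the $110,300 cutoff, so the full $6,325 applies.
Adoption Credit: $79,250 is at or below the $169,300 threshold, so the full $11,020 applies.
Total: $10,625 + $6,325 + $11,020 = $27,970.

$27,970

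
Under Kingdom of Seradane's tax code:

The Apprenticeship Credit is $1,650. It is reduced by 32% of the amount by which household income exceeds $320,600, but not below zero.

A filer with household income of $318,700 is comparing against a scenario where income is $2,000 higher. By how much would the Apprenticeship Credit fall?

At $318,700 — $318,700 is at or below the $320,600 threshold, so the full $1,650 applies.
At $320,700 — 32% of the $100 excess over $320,600 is $32; credit = $1,650 − $32 = $1,618.
Lost: $1,650 − $1,618 = $32.

$32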